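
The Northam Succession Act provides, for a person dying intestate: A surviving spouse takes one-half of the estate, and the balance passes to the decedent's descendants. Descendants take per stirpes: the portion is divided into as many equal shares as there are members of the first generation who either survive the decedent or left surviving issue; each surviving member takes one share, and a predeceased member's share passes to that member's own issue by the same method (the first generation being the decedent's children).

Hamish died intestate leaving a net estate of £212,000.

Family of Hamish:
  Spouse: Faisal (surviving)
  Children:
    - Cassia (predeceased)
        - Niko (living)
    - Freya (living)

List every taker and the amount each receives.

Faisal takes one-half of £212,000 = £106,000. The remaining £106,000 passes to the descendants.
The descendants' portion (£106,000) is divided into 2 shares of £53,000: Freya takes £53,000; Cassia's £53,000 share passes to Cassia's issue.
Cassia's share (£53,000) passes entirely to Niko.

Faisal: £106,000; Niko: £53,000; Freya: £53,000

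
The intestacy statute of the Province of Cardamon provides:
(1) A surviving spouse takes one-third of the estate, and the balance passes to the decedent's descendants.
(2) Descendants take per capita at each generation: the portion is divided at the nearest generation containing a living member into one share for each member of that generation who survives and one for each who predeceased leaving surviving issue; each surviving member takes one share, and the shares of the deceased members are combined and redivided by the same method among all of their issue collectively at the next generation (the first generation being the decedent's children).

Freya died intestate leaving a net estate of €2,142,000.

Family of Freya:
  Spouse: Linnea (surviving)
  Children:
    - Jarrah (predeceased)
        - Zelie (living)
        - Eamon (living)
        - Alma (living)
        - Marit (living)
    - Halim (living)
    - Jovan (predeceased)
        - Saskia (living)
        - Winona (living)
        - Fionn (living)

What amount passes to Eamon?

Eamon receives €136,000.

Linnea takes one-third of €2,142,000 = €714,000. The remaining €1,428,000 passes to the descendants.
The descendants' portion (€1,428,000) is divided at the children's generation into 3 shares of €476,000. Halim takes €476,000. The 2 shares of the deceased (Jarrah and Jovan) are combined into a pool of €952,000.
That pool (€952,000) is divided at the grandchildren's generation equally among Zelie, Eamon, Alma, Marit, Saskia, Winona, and Fionn: €136,000 each.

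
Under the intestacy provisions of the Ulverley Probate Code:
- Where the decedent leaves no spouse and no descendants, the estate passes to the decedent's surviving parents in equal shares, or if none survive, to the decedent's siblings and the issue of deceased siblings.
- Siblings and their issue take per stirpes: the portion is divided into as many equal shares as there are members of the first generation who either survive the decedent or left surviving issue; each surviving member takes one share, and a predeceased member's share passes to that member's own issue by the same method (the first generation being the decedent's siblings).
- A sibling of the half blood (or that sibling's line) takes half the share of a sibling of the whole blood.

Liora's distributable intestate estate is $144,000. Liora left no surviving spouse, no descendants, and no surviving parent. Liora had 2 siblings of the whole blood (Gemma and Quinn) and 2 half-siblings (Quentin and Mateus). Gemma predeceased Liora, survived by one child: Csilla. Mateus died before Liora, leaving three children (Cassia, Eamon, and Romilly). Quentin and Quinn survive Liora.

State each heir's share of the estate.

Quentin: $24,000; Csilla: $48,000; Quinn: $48,000; Cassia: $8,000; Eamon: $8,000; Romilly: $8,000

The entire $144,000 passes to the siblings and their issue.
Counting each half-blood sibling's line as half a unit, there are 3 units in $144,000, so one unit is $48,000. Whole-blood lines (Gemma and Quinn) take $48,000 each; half-blood lines (Quentin and Mateus) take $24,000 each.
Gemma's share ($48,000) passes entirely to Csilla.
Mateus's share ($24,000) is divided into 3 shares of $8,000: Cassia, Eamon, and Romilly each take $8,000.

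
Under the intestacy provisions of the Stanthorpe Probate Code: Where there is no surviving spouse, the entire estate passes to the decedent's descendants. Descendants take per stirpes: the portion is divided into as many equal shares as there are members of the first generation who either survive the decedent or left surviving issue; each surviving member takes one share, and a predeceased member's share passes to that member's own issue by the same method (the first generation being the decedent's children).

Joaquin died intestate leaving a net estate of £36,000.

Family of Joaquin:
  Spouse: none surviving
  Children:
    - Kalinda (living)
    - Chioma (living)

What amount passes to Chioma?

Chioma receives £18,000.

The entire £36,000 passes to the descendants.
That amount (£36,000) is divided into 2 shares of £18,000: Kalinda and Chioma each take £18,000.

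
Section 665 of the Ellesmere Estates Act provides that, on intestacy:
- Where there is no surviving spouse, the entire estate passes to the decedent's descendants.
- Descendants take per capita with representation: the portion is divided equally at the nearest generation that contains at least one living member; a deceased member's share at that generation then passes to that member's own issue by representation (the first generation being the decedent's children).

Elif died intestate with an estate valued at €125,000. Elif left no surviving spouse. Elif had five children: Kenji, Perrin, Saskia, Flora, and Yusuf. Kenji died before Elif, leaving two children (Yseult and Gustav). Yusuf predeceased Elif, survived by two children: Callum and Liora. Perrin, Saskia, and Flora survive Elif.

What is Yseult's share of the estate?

Yseult receives €12,500.

The entire €125,000 passes to the descendants.
That amount (€125,000) is divided into 5 shares of €25,000: Perrin, Saskia, and Flora each take €25,000; Kenji's €25,000 share passes to Kenji's issue; Yusuf's €25,000 share passes to Yusuf's issue.
Kenji's share (€25,000) is divided into 2 shares of €12,500: Yseult and Gustav each take €12,500.
Yusuf's share (€25,000) is divided into 2 shares of €12,500: Callum and Liora each take €12,500.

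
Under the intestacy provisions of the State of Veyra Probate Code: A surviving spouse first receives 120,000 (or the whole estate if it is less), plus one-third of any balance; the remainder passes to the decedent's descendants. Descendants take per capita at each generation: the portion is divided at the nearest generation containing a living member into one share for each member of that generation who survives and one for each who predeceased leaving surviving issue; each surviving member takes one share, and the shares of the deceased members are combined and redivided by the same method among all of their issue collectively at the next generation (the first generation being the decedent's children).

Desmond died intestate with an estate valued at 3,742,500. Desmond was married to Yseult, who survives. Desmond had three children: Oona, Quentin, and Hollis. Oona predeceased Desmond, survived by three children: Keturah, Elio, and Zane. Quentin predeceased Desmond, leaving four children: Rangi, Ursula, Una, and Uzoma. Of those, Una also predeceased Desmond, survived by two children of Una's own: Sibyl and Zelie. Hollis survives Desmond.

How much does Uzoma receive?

Uzoma receives 230,000.

Yseult first takes 120,000, leaving a balance of 3,622,500. Yseult then takes one-third of the balance (1,207,500), for a total of 1,327,500. The remaining 2,415,000 passes to the descendants.
The descendants' portion (2,415,000) is divided at the children's generation into 3 shares of 805,000. Hollis takes 805,000. The 2 shares of the deceased (Oona and Quentin) are combined into a pool of 1,610,000.
That pool (1,610,000) is divided at the grandchildren's generation into 7 shares of 230,000. Keturah, Elio, Zane, Rangi, Ursula, and Uzoma each take 230,000. The remaining share for the deceased Una (230,000) is carried to the next generation.
That pool (230,000) is divided at the great-grandchildren's generation equally among Sibyl and Zelie: 115,000 each.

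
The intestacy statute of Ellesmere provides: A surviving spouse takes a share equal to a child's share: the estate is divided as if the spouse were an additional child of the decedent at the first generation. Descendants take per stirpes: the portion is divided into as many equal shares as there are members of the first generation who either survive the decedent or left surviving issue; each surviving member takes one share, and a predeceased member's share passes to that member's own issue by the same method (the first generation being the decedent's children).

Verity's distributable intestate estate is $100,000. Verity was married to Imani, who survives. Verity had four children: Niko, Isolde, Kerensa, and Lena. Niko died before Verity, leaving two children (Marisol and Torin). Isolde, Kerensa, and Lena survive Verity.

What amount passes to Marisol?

The spouse counts as an additional share at the children's level, so there are 5 primary shares of $20,000. Imani takes one such share ($20,000).
The children's combined portion ($80,000) is divided into 4 shares of $20,000: Isolde, Kerensa, and Lena each take $20,000; Niko's $20,000 share passes to Niko's issue.
Niko's share ($20,000) is divided into 2 shares of $10,000: Marisol and Torin each take $10,000.

Marisol receives $10,000.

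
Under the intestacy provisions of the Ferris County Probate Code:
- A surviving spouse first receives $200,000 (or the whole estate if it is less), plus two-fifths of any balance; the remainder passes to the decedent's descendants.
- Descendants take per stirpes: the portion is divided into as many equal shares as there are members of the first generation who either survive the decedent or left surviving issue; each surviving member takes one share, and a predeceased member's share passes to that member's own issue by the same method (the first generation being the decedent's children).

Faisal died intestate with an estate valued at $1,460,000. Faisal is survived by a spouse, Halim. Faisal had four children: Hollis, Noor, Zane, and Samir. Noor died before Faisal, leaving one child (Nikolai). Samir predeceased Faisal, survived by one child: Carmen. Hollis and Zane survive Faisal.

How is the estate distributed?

Halim: $704,000; Hollis: $189,000; Nikolai: $189,000; Zane: $189,000; Carmen: $189,000

Halim first takes $200,000, leaving a balance of $1,260,000. Halim then takes two-fifths of the balance ($504,000), for a total of $704,000. The remaining $756,000 passes to the descendants.
The descendants' portion ($756,000) is divided into 4 shares of $189,000: Hollis and Zane each take $189,000; Noor's $189,000 share passes to Noor's issue; Samir's $189,000 share passes to Samir's issue.
Noor's share ($189,000) passes entirely to Nikolai.
Samir's share ($189,000) passes entirely to Carmen.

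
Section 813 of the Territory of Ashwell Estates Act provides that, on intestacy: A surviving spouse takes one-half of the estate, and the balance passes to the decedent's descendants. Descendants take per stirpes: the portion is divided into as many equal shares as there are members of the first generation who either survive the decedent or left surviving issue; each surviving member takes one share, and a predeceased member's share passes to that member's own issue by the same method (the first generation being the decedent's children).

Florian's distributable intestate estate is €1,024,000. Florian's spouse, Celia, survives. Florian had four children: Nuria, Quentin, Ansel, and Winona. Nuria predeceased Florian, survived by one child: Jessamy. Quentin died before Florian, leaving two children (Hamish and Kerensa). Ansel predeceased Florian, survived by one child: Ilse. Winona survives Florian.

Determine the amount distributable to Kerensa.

Celia takes one-half of €1,024,000 = €512,000. The remaining €512,000 passes to the descendants.
The descendants' portion (€512,000) is divided into 4 shares of €128,000: Winona takes €128,000; Nuria's €128,000 share passes to Nuria's issue; Quentin's €128,000 share passes to Quentin's issue; Ansel's €128,000 share passes to Ansel's issue.
Nuria's share (€128,000) passes entirely to Jessamy.
Quentin's share (€128,000) is divided into 2 shares of €64,000: Hamish and Kerensa each take €64,000.
Ansel's share (€128,000) passes entirely to Ilse.

Kerensa receives €64,000.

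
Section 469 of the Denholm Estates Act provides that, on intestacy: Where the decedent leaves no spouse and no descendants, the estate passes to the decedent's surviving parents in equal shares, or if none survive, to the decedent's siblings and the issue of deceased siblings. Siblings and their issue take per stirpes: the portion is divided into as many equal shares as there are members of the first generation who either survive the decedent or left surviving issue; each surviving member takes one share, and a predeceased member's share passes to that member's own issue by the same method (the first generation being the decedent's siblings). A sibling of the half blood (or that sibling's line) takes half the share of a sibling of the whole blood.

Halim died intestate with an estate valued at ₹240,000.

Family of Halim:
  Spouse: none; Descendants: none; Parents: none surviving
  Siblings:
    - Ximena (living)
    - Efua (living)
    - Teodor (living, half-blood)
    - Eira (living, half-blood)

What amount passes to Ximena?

Ximena receives ₹80,000.

The entire ₹240,000 passes to the siblings and their issue.
Counting each half-blood sibling's line as half a unit, there are 3 units in ₹240,000, so one unit is ₹80,000. Whole-blood lines (Ximena and Efua) take ₹80,000 each; half-blood lines (Teodor and Eira) take ₹40,000 each.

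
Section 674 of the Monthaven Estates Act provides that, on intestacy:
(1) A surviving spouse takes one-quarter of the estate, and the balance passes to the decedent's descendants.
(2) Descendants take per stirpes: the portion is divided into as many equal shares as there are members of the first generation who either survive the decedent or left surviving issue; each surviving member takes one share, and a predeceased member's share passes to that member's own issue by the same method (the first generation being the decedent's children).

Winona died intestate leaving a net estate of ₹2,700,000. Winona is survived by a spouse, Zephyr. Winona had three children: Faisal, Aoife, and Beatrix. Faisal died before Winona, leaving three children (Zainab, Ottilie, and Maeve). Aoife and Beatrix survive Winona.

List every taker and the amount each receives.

Zephyr takes one-quarter of ₹2,700,000 = ₹675,000. The remaining ₹2,025,000 passes to the descendants.
The descendants' portion (₹2,025,000) is divided into 3 shares of ₹675,000: Aoife and Beatrix each take ₹675,000; Faisal's ₹675,000 share passes to Faisal's issue.
Faisal's share (₹675,000) is divided into 3 shares of ₹225,000: Zainab, Ottilie, and Maeve each take ₹225,000.

Zephyr: ₹675,000; Zainab: ₹225,000; Ottilie: ₹225,000; Maeve: ₹225,000; Aoife: ₹675,000; Beatrix: ₹675,000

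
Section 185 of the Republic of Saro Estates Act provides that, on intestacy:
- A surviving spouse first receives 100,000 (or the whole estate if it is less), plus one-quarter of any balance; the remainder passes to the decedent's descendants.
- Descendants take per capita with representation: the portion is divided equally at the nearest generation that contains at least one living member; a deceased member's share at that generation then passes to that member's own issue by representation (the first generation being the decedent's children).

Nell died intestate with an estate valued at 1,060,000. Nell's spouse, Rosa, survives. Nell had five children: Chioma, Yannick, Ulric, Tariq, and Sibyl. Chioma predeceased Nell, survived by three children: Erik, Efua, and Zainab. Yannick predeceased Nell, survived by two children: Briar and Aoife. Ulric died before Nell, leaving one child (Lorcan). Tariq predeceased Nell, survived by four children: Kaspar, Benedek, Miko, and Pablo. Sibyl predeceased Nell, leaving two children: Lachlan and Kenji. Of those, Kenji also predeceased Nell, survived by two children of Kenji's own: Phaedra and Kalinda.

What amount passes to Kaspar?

Kaspar receives 60,000.

Rosa first takes 100,000, leaving a balance of 960,000. Rosa then takes one-quarter of the balance (240,000), for a total of 340,000. The remaining 720,000 passes to the descendants.
No child survives, so the initial division is made at the grandchildren's generation.
The descendants' portion (720,000) is divided into 12 shares of 60,000: Erik, Efua, Zainab, Briar, Aoife, Lorcan, Kaspar, Benedek, Miko, Pablo, and Lachlan each take 60,000; Kenji's 60,000 share passes to Kenji's issue.
Kenji's share (60,000) is divided into 2 shares of 30,000: Phaedra and Kalinda each take 30,000.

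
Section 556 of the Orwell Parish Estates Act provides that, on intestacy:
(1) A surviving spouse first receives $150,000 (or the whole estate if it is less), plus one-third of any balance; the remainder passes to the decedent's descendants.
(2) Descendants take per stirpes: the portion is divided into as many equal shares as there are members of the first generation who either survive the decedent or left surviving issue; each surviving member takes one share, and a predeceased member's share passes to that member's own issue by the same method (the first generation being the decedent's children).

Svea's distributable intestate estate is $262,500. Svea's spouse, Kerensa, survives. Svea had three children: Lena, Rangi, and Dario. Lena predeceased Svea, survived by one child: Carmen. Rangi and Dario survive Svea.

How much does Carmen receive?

Kerensa first takes $150,000, leaving a balance of $112,500. Kerensa then takes one-third of the balance ($37,500), for a total of $187,500. The remaining $75,000 passes to the descendants.
The descendants' portion ($75,000) is divided into 3 shares of $25,000: Rangi and Dario each take $25,000; Lena's $25,000 share passes to Lena's issue.
Lena's share ($25,000) passes entirely to Carmen.

Carmen receives $25,000.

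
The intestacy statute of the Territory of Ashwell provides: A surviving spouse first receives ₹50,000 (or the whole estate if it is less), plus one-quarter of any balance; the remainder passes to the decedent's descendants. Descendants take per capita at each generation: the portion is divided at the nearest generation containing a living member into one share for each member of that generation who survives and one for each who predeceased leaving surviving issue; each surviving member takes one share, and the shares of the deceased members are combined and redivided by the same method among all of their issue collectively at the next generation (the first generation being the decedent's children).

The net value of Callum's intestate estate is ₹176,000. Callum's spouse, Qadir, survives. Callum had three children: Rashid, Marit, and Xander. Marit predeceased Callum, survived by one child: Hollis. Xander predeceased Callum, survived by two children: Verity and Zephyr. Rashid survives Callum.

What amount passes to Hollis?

Qadir first takes ₹50,000, leaving a balance of ₹126,000. Qadir then takes one-quarter of the balance (₹31,500), for a total of ₹81,500. The remaining ₹94,500 passes to the descendants.
The descendants' portion (₹94,500) is divided at the children's generation into 3 shares of ₹31,500. Rashid takes ₹31,500. The 2 shares of the deceased (Marit and Xander) are combined into a pool of ₹63,000.
That pool (₹63,000) is divided at the grandchildren's generation equally among Hollis, Verity, and Zephyr: ₹21,000 each.

Hollis receives ₹21,000.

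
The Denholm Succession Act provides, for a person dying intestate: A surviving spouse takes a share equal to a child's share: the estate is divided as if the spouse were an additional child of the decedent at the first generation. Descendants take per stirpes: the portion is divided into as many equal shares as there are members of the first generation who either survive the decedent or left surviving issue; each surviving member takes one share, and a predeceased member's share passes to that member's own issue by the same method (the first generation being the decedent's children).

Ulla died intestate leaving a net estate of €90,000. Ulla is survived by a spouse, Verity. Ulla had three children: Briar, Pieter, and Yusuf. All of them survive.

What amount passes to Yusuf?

Yusuf receives €22,500.

The spouse counts as an additional share at the children's level, so there are 4 primary shares of €22,500. Verity takes one such share (€22,500).
The children's combined portion (€67,500) is divided into 3 shares of €22,500: Briar, Pieter, and Yusuf each take €22,500.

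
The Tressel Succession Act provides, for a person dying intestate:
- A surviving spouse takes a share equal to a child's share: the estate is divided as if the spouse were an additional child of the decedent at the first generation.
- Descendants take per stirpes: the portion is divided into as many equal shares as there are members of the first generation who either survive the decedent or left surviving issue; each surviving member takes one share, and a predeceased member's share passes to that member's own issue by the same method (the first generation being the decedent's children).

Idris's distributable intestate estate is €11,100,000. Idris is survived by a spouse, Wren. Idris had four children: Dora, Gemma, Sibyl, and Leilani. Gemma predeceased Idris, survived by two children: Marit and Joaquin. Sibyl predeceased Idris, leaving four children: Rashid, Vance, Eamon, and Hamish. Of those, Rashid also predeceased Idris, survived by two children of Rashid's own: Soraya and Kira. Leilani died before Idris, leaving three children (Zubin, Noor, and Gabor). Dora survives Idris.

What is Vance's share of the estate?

The spouse counts as an additional share at the children's level, so there are 5 primary shares of €2,220,000. Wren takes one such share (€2,220,000).
The children's combined portion (€8,880,000) is divided into 4 shares of €2,220,000: Dora takes €2,220,000; Gemma's €2,220,000 share passes to Gemma's issue; Sibyl's €2,220,000 share passes to Sibyl's issue; Leilani's €2,220,000 share passes to Leilani's issue.
Gemma's share (€2,220,000) is divided into 2 shares of €1,110,000: Marit and Joaquin each take €1,110,000.
Sibyl's share (€2,220,000) is divided into 4 shares of €555,000: Vance, Eamon, and Hamish each take €555,000; Rashid's €555,000 share passes to Rashid's issue.
Rashid's share (€555,000) is divided into 2 shares of €277,500: Soraya and Kira each take €277,500.
Leilani's share (€2,220,000) is divided into 3 shares of €740,000: Zubin, Noor, and Gabor each take €740,000.

Vance receives €555,000.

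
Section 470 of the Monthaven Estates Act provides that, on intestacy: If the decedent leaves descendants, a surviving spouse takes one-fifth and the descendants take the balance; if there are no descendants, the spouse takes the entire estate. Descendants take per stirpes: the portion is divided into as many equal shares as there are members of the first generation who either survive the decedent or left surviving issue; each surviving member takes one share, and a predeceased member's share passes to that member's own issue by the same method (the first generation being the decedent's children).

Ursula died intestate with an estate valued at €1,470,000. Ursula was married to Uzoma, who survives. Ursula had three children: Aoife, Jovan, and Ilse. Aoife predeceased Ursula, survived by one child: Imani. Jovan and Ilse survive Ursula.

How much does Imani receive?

Uzoma takes one-fifth of €1,470,000 = €294,000. The remaining €1,176,000 passes to the descendants.
The descendants' portion (€1,176,000) is divided into 3 shares of €392,000: Jovan and Ilse each take €392,000; Aoife's €392,000 share passes to Aoife's issue.
Aoife's share (€392,000) passes entirely to Imani.

Imani receives €392,000.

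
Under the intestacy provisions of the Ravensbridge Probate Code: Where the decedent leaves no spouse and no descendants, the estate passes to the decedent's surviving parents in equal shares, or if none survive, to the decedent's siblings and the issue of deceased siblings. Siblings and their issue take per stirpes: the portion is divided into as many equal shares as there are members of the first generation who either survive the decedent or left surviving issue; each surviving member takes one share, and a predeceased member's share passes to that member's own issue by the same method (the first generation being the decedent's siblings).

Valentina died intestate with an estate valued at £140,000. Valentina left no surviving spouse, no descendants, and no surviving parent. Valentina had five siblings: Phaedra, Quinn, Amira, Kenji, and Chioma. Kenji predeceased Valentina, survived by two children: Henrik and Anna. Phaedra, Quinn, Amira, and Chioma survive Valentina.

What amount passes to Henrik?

The entire £140,000 passes to the siblings and their issue.
That amount (£140,000) is divided into 5 shares of £28,000: Phaedra, Quinn, Amira, and Chioma each take £28,000; Kenji's £28,000 share passes to Kenji's issue.
Kenji's share (£28,000) is divided into 2 shares of £14,000: Henrik and Anna each take £14,000.

Henrik receives £14,000.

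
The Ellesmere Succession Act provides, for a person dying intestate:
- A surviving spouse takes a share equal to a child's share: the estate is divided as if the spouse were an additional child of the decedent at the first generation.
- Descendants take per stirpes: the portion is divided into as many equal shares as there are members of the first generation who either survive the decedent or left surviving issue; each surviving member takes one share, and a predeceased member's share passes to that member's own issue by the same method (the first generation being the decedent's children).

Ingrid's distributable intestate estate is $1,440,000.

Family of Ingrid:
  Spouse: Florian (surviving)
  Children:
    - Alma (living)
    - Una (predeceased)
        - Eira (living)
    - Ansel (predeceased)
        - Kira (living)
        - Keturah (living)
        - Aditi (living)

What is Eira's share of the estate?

The spouse counts as an additional share at the children's level, so there are 4 primary shares of $360,000. Florian takes one such share ($360,000).
The children's combined portion ($1,080,000) is divided into 3 shares of $360,000: Alma takes $360,000; Una's $360,000 share passes to Una's issue; Ansel's $360,000 share passes to Ansel's issue.
Una's share ($360,000) passes entirely to Eira.
Ansel's share ($360,000) is divided into 3 shares of $120,000: Kira, Keturah, and Aditi each take $120,000.

Eira receives $360,000.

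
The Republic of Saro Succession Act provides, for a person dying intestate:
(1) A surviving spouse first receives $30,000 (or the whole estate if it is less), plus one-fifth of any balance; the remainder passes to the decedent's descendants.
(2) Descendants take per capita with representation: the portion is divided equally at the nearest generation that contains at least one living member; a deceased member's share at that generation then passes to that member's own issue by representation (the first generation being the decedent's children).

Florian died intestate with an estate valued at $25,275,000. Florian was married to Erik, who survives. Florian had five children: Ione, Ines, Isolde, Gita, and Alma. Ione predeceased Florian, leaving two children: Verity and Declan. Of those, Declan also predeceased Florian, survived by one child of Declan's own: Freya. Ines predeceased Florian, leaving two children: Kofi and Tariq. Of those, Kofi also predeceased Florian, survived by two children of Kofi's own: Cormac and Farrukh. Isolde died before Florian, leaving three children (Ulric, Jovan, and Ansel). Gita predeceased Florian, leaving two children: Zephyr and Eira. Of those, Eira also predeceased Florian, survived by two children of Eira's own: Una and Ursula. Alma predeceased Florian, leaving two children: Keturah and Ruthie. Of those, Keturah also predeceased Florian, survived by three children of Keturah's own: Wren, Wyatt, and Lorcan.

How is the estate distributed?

Erik: $5,079,000; Verity: $1,836,000; Freya: $1,836,000; Cormac: $918,000; Farrukh: $918,000; Tariq: $1,836,000; Ulric: $1,836,000; Jovan: $1,836,000; Ansel: $1,836,000; Zephyr: $1,836,000; Una: $918,000; Ursula: $918,000; Wren: $612,000; Wyatt: $612,000; Lorcan: $612,000; Ruthie: $1,836,000

Erik first takes $30,000, leaving a balance of $25,245,000. Erik then takes one-fifth of the balance ($5,049,000), for a total of $5,079,000. The remaining $20,196,000 passes to the descendants.
No child survives, so the initial division is made at the grandchildren's generation.
The descendants' portion ($20,196,000) is divided into 11 shares of $1,836,000: Verity, Tariq, Ulric, Jovan, Ansel, Zephyr, and Ruthie each take $1,836,000; Declan's $1,836,000 share passes to Declan's issue; Kofi's $1,836,000 share passes to Kofi's issue; Eira's $1,836,000 share passes to Eira's issue; Keturah's $1,836,000 share passes to Keturah's issue.
Declan's share ($1,836,000) passes entirely to Freya.
Kofi's share ($1,836,000) is divided into 2 shares of $918,000: Cormac and Farrukh each take $918,000.
Eira's share ($1,836,000) is divided into 2 shares of $918,000: Una and Ursula each take $918,000.
Keturah's share ($1,836,000) is divided into 3 shares of $612,000: Wren, Wyatt, and Lorcan each take $612,000.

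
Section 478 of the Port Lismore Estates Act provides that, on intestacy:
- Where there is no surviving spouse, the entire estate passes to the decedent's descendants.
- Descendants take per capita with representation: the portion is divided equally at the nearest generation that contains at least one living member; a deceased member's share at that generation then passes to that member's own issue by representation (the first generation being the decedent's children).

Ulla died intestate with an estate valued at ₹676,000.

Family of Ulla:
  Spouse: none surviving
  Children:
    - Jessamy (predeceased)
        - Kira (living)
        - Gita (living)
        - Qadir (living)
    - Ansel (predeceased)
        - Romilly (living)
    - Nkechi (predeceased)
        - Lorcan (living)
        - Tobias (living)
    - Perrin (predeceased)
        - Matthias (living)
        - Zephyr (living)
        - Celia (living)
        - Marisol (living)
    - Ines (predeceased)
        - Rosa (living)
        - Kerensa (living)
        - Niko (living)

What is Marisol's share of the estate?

The entire ₹676,000 passes to the descendants.
No child survives, so the initial division is made at the grandchildren's generation.
That amount (₹676,000) is divided into 13 shares of ₹52,000: Kira, Gita, Qadir, Romilly, Lorcan, Tobias, Matthias, Zephyr, Celia, Marisol, Rosa, Kerensa, and Niko each take ₹52,000.

Marisol receives ₹52,000.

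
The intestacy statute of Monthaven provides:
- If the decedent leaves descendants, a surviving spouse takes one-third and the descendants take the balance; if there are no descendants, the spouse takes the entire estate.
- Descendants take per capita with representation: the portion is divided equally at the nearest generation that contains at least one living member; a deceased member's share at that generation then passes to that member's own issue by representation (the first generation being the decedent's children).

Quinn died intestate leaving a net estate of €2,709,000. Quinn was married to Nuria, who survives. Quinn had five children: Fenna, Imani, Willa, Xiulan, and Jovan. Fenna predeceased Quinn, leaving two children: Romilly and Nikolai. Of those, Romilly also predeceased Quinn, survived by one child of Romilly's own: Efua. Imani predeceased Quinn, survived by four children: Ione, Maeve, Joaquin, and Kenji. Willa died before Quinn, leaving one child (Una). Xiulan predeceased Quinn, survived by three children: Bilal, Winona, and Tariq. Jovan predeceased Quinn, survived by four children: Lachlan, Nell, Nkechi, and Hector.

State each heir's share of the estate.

Nuria takes one-third of €2,709,000 = €903,000. The remaining €1,806,000 passes to the descendants.
No child survives, so the initial division is made at the grandchildren's generation.
The descendants' portion (€1,806,000) is divided into 14 shares of €129,000: Nikolai, Ione, Maeve, Joaquin, Kenji, Una, Bilal, Winona, Tariq, Lachlan, Nell, Nkechi, and Hector each take €129,000; Romilly's €129,000 share passes to Romilly's issue.
Romilly's share (€129,000) passes entirely to Efua.

Nuria: €903,000; Efua: €129,000; Nikolai: €129,000; Ione: €129,000; Maeve: €129,000; Joaquin: €129,000; Kenji: €129,000; Una: €129,000; Bilal: €129,000; Winona: €129,000; Tariq: €129,000; Lachlan: €129,000; Nell: €129,000; Nkechi: €129,000; Hector: €129,000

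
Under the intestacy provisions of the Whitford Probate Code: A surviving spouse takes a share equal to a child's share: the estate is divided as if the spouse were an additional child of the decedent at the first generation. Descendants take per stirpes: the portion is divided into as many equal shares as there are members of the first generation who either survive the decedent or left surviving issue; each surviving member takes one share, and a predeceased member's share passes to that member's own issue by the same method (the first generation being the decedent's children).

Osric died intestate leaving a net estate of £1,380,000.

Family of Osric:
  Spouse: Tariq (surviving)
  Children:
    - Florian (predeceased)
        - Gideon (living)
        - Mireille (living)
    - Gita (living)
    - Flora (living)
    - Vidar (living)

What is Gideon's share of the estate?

The spouse counts as an additional share at the children's level, so there are 5 primary shares of £276,000. Tariq takes one such share (£276,000).
The children's combined portion (£1,104,000) is divided into 4 shares of £276,000: Gita, Flora, and Vidar each take £276,000; Florian's £276,000 share passes to Florian's issue.
Florian's share (£276,000) is divided into 2 shares of £138,000: Gideon and Mireille each take £138,000.

Gideon receives £138,000.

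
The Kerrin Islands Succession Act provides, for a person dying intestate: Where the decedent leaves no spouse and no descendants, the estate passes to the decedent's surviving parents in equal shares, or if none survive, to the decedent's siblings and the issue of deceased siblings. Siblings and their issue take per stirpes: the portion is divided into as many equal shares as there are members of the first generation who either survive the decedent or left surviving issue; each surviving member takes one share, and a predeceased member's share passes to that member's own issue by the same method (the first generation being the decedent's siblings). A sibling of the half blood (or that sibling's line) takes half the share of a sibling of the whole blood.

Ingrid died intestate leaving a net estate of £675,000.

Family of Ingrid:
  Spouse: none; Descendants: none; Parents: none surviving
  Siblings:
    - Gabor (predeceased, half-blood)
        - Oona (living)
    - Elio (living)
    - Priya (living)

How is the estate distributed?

The entire £675,000 passes to the siblings and their issue.
Counting each half-blood sibling's line as half a unit, there are 5/2 units in £675,000, so one unit is £270,000. Whole-blood lines (Elio and Priya) take £270,000 each; half-blood lines (Gabor) take £135,000 each.
Gabor's share (£135,000) passes entirely to Oona.

Oona: £135,000; Elio: £270,000; Priya: £270,000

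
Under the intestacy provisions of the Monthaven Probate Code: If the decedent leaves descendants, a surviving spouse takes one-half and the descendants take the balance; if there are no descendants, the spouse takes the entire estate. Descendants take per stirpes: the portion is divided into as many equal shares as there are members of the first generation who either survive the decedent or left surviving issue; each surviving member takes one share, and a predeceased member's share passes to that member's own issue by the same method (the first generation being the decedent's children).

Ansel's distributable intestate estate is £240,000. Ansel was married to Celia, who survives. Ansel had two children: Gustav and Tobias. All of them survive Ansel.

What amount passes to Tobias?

Celia takes one-half of £240,000 = £120,000. The remaining £120,000 passes to the descendants.
The descendants' portion (£120,000) is divided into 2 shares of £60,000: Gustav and Tobias each take £60,000.

Tobias receives £60,000.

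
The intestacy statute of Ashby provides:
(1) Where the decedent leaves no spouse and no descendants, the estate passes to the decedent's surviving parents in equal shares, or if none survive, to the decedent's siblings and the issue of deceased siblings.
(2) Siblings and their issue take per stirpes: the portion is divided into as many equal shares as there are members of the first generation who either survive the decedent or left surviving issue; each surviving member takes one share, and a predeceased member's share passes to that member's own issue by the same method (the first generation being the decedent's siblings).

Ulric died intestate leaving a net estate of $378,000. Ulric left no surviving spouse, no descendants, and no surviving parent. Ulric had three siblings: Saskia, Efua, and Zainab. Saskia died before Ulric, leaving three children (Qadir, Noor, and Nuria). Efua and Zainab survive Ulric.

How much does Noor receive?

The entire $378,000 passes to the siblings and their issue.
That amount ($378,000) is divided into 3 shares of $126,000: Efua and Zainab each take $126,000; Saskia's $126,000 share passes to Saskia's issue.
Saskia's share ($126,000) is divided into 3 shares of $42,000: Qadir, Noor, and Nuria each take $42,000.

Noor receives $42,000.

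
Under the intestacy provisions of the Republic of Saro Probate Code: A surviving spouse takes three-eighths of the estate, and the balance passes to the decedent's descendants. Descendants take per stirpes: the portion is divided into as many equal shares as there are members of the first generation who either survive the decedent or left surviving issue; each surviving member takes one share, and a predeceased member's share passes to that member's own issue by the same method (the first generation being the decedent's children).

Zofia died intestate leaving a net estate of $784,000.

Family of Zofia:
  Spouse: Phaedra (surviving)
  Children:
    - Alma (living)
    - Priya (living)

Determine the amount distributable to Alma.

Phaedra takes three-eighths of $784,000 = $294,000. The remaining $490,000 passes to the descendants.
The descendants' portion ($490,000) is divided into 2 shares of $245,000: Alma and Priya each take $245,000.

Alma receives $245,000.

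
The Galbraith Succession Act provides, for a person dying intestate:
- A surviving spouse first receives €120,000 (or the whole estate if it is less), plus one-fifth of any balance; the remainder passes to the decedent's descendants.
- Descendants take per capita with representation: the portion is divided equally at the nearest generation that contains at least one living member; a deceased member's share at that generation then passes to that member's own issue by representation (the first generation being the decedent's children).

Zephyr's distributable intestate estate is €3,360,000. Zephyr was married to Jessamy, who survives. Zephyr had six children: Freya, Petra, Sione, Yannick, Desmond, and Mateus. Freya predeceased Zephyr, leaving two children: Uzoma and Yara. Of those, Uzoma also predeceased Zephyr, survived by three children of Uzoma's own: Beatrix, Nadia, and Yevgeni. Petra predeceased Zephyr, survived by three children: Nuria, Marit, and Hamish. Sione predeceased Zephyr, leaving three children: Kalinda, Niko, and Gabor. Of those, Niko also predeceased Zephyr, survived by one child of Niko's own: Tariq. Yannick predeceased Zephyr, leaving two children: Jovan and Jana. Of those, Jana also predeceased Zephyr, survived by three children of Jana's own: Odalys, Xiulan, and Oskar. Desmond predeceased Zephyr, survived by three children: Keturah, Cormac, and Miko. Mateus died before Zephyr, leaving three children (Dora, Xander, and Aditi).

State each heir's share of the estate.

Jessamy: €768,000; Beatrix: €54,000; Nadia: €54,000; Yevgeni: €54,000; Yara: €162,000; Nuria: €162,000; Marit: €162,000; Hamish: €162,000; Kalinda: €162,000; Tariq: €162,000; Gabor: €162,000; Jovan: €162,000; Odalys: €54,000; Xiulan: €54,000; Oskar: €54,000; Keturah: €162,000; Cormac: €162,000; Miko: €162,000; Dora: €162,000; Xander: €162,000; Aditi: €162,000

Jessamy first takes €120,000, leaving a balance of €3,240,000. Jessamy then takes one-fifth of the balance (€648,000), for a total of €768,000. The remaining €2,592,000 passes to the descendants.
No child survives, so the initial division is made at the grandchildren's generation.
The descendants' portion (€2,592,000) is divided into 16 shares of €162,000: Yara, Nuria, Marit, Hamish, Kalinda, Gabor, Jovan, Keturah, Cormac, Miko, Dora, Xander, and Aditi each take €162,000; Uzoma's €162,000 share passes to Uzoma's issue; Niko's €162,000 share passes to Niko's issue; Jana's €162,000 share passes to Jana's issue.
Uzoma's share (€162,000) is divided into 3 shares of €54,000: Beatrix, Nadia, and Yevgeni each take €54,000.
Niko's share (€162,000) passes entirely to Tariq.
Jana's share (€162,000) is divided into 3 shares of €54,000: Odalys, Xiulan, and Oskar each take €54,000.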